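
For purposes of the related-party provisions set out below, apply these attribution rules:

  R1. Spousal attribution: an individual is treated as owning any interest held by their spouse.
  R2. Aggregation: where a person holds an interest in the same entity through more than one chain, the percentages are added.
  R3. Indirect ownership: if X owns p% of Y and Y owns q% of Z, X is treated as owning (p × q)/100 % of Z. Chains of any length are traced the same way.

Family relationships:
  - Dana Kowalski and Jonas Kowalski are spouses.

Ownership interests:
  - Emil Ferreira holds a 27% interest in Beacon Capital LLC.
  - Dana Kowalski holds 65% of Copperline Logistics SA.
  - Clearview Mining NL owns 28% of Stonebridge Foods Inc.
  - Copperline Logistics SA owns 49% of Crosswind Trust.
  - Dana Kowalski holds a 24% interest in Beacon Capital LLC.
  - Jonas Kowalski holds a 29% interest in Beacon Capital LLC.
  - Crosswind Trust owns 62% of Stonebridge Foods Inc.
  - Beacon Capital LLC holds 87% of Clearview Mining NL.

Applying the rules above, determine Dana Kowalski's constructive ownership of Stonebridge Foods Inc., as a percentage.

By spousal attribution (R1), Dana Kowalski is treated as also owning Jonas Kowalski's interest in Beacon Capital LLC, giving 24% + 29% = 53%.
Chain via Beacon Capital LLC → Clearview Mining NL (R3): 53% × 87% × 28% = 12.9108% of Stonebridge Foods Inc.
Chain via Copperline Logistics SA → Crosswind Trust (R3): 65% × 49% × 62% = 19.747% of Stonebridge Foods Inc.
Aggregating (R2): 12.9108% + 19.747% = 32.6578%.

32.6578%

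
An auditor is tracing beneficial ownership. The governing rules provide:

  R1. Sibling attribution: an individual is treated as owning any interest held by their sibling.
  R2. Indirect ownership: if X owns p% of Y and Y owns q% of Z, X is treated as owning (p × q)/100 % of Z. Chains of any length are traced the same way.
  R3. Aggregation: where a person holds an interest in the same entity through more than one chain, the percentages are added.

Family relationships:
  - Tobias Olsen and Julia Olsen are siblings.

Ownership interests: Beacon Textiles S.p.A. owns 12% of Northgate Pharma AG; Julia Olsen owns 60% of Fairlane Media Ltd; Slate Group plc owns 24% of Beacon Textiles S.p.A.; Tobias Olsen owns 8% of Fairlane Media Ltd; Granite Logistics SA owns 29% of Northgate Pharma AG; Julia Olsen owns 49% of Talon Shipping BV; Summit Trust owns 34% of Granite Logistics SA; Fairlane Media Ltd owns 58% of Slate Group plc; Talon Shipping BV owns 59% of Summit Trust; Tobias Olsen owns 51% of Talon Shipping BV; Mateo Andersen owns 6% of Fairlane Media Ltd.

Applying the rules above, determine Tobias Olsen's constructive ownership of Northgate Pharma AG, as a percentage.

By sibling attribution (R1), Tobias Olsen is treated as also owning Julia Olsen's interest in Fairlane Media Ltd, giving 8% + 60% = 68%.
By sibling attribution (R1), Tobias Olsen is treated as also owning Julia Olsen's interest in Talon Shipping BV, giving 51% + 49% = 100%.
Chain via Fairlane Media Ltd → Slate Group plc → Beacon Textiles S.p.A. (R2): 68% × 58% × 24% × 12% = 1.135872% of Northgate Pharma AG.
Chain via Talon Shipping BV → Summit Trust → Granite Logistics SA (R2): 100% × 59% × 34% × 29% = 5.8174% of Northgate Pharma AG.
Aggregating (R3): 1.135872% + 5.8174% = 6.953272%.

6.953272%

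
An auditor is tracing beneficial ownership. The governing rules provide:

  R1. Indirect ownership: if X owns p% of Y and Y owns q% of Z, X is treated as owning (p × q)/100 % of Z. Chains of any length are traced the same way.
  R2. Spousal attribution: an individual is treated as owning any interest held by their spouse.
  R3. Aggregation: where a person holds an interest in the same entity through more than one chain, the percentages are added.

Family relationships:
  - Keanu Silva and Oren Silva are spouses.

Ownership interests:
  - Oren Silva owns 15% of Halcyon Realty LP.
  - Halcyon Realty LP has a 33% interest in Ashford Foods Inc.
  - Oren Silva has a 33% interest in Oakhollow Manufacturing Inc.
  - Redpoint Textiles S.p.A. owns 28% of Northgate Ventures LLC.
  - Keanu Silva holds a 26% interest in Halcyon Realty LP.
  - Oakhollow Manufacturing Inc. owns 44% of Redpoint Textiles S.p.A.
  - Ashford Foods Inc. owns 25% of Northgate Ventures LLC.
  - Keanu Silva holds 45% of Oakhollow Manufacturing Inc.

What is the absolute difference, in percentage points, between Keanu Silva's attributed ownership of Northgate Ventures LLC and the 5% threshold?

By spousal attribution (R2), Keanu Silva is treated as also owning Oren Silva's interest in Oakhollow Manufacturing Inc, giving 45% + 33% = 78%.
By spousal attribution (R2), Keanu Silva is treated as also owning Oren Silva's interest in Halcyon Realty LP, giving 26% + 15% = 41%.
Chain via Oakhollow Manufacturing Inc. → Redpoint Textiles S.p.A. (R1): 78% × 44% × 28% = 9.6096% of Northgate Ventures LLC.
Chain via Halcyon Realty LP → Ashford Foods Inc. (R1): 41% × 33% × 25% = 3.3825% of Northgate Ventures LLC.
Aggregating (R3): 9.6096% + 3.3825% = 12.9921%.
12.9921% exceeds the 5% threshold by 7.9921 percentage points.

7.9921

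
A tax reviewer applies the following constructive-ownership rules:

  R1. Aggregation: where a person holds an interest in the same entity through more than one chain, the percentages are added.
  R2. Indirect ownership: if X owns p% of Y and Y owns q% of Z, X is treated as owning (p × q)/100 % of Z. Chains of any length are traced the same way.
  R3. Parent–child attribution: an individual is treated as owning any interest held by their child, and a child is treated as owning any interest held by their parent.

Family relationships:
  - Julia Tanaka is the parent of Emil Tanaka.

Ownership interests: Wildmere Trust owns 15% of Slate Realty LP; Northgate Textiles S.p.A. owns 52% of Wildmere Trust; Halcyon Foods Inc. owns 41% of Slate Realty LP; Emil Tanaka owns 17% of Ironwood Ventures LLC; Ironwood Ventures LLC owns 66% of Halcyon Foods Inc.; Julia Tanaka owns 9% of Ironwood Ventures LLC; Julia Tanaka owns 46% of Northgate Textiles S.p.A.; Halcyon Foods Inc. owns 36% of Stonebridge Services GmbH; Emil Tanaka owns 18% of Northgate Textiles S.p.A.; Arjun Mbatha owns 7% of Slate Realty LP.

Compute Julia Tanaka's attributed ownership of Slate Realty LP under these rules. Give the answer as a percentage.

By parent–child attribution (R3), Julia Tanaka is treated as also owning Emil Tanaka's interest in Northgate Textiles S.p.A, giving 46% + 18% = 64%.
By parent–child attribution (R3), Julia Tanaka is treated as also owning Emil Tanaka's interest in Ironwood Ventures LLC, giving 9% + 17% = 26%.
Chain via Northgate Textiles S.p.A. → Wildmere Trust (R2): 64% × 52% × 15% = 4.992% of Slate Realty LP.
Chain via Ironwood Ventures LLC → Halcyon Foods Inc. (R2): 26% × 66% × 41% = 7.0356% of Slate Realty LP.
Aggregating (R1): 4.992% + 7.0356% = 12.0276%.

12.0276%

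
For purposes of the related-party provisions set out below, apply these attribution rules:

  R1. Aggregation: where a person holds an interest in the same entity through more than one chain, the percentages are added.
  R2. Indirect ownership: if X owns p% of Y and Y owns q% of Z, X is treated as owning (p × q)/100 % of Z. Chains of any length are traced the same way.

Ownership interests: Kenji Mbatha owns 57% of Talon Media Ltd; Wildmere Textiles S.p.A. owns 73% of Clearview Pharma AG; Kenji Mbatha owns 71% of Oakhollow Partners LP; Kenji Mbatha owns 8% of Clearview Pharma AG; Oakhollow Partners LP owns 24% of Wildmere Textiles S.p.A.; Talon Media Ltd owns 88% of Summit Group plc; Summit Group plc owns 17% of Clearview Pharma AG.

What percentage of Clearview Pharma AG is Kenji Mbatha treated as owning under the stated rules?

Chain via Oakhollow Partners LP → Wildmere Textiles S.p.A. (R2): 71% × 24% × 73% = 12.4392% of Clearview Pharma AG.
Chain via Talon Media Ltd → Summit Group plc (R2): 57% × 88% × 17% = 8.5272% of Clearview Pharma AG.
Direct interest in Clearview Pharma AG: 8%.
Aggregating (R1): 12.4392% + 8.5272% + 8% = 28.9664%.

28.9664%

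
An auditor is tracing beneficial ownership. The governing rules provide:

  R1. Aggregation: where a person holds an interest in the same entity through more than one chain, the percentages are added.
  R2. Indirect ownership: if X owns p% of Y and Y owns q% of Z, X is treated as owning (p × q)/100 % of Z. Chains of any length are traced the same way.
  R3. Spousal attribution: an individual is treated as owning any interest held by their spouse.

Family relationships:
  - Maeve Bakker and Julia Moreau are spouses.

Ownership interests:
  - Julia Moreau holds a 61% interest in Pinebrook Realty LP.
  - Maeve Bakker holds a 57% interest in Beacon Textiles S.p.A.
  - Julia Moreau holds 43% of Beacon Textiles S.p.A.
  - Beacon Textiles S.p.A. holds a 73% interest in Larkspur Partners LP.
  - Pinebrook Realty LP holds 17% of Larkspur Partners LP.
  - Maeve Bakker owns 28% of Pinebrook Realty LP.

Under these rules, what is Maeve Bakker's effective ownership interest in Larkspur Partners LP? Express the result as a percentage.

88.13%

By spousal attribution (R3), Maeve Bakker is treated as also owning Julia Moreau's interest in Pinebrook Realty LP, giving 28% + 61% = 89%.
By spousal attribution (R3), Maeve Bakker is treated as also owning Julia Moreau's interest in Beacon Textiles S.p.A, giving 57% + 43% = 100%.
Chain via Pinebrook Realty LP (R2): 89% × 17% = 15.13% of Larkspur Partners LP.
Chain via Beacon Textiles S.p.A. (R2): 100% × 73% = 73% of Larkspur Partners LP.
Aggregating (R1): 15.13% + 73% = 88.13%.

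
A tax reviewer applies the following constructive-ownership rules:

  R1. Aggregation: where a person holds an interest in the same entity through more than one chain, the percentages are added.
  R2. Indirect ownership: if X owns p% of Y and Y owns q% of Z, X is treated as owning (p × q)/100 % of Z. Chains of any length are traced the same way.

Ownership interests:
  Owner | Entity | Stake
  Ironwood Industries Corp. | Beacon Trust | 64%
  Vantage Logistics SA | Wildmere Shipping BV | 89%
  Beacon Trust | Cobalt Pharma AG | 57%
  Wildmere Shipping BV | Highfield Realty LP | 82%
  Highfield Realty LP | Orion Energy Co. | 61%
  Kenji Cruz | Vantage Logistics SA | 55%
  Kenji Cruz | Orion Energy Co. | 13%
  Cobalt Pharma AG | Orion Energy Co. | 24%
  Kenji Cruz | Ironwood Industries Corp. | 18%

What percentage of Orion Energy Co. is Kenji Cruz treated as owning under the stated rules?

39.060726%

Chain via Ironwood Industries Corp. → Beacon Trust → Cobalt Pharma AG (R2): 18% × 64% × 57% × 24% = 1.575936% of Orion Energy Co.
Chain via Vantage Logistics SA → Wildmere Shipping BV → Highfield Realty LP (R2): 55% × 89% × 82% × 61% = 24.48479% of Orion Energy Co.
Direct interest in Orion Energy Co: 13%.
Aggregating (R1): 1.575936% + 24.48479% + 13% = 39.060726%.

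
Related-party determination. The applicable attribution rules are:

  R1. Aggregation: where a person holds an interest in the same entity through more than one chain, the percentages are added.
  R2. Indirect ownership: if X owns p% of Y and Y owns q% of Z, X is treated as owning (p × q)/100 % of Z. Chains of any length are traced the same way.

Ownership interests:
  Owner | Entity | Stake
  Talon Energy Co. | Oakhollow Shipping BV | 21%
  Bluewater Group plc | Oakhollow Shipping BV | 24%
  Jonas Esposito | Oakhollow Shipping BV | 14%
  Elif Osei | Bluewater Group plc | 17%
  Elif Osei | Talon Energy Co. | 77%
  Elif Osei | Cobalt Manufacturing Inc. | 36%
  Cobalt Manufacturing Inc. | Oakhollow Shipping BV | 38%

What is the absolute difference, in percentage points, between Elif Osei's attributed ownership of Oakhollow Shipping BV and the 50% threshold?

16.07

Chain via Cobalt Manufacturing Inc. (R2): 36% × 38% = 13.68% of Oakhollow Shipping BV.
Chain via Talon Energy Co. (R2): 77% × 21% = 16.17% of Oakhollow Shipping BV.
Chain via Bluewater Group plc (R2): 17% × 24% = 4.08% of Oakhollow Shipping BV.
Aggregating (R1): 13.68% + 16.17% + 4.08% = 33.93%.
33.93% falls short of the 50% threshold by 16.07 percentage points.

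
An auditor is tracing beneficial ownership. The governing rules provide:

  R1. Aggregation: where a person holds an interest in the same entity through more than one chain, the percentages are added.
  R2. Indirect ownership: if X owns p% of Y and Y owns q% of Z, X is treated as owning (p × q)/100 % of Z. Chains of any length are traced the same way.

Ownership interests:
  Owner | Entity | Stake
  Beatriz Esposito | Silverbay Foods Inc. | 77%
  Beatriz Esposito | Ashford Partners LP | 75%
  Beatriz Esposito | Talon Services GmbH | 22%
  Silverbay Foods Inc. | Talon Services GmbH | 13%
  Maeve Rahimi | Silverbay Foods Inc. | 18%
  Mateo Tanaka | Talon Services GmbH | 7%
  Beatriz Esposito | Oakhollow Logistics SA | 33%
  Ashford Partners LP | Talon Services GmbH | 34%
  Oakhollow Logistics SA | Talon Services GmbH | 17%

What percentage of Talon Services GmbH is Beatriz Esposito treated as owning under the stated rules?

63.12%

Chain via Silverbay Foods Inc. (R2): 77% × 13% = 10.01% of Talon Services GmbH.
Chain via Oakhollow Logistics SA (R2): 33% × 17% = 5.61% of Talon Services GmbH.
Chain via Ashford Partners LP (R2): 75% × 34% = 25.5% of Talon Services GmbH.
Direct interest in Talon Services GmbH: 22%.
Aggregating (R1): 10.01% + 5.61% + 25.5% + 22% = 63.12%.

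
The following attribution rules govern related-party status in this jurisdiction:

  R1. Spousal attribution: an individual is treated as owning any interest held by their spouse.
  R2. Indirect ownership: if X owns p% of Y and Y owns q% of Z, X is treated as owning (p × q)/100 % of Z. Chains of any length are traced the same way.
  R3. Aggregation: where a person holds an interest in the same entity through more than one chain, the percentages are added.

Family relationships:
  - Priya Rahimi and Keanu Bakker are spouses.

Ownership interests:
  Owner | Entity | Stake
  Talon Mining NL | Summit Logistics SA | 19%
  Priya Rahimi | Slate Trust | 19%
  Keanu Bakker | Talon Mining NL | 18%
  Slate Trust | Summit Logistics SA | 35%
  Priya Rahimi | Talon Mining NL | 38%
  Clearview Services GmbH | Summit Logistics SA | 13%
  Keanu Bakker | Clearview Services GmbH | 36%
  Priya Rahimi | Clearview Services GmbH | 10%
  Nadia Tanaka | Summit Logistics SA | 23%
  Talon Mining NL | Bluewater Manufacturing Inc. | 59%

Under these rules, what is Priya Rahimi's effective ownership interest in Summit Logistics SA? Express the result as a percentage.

By spousal attribution (R1), Priya Rahimi is treated as also owning Keanu Bakker's interest in Clearview Services GmbH, giving 10% + 36% = 46%.
By spousal attribution (R1), Priya Rahimi is treated as also owning Keanu Bakker's interest in Talon Mining NL, giving 38% + 18% = 56%.
Chain via Clearview Services GmbH (R2): 46% × 13% = 5.98% of Summit Logistics SA.
Chain via Slate Trust (R2): 19% × 35% = 6.65% of Summit Logistics SA.
Chain via Talon Mining NL (R2): 56% × 19% = 10.64% of Summit Logistics SA.
Aggregating (R3): 5.98% + 6.65% + 10.64% = 23.27%.

23.27%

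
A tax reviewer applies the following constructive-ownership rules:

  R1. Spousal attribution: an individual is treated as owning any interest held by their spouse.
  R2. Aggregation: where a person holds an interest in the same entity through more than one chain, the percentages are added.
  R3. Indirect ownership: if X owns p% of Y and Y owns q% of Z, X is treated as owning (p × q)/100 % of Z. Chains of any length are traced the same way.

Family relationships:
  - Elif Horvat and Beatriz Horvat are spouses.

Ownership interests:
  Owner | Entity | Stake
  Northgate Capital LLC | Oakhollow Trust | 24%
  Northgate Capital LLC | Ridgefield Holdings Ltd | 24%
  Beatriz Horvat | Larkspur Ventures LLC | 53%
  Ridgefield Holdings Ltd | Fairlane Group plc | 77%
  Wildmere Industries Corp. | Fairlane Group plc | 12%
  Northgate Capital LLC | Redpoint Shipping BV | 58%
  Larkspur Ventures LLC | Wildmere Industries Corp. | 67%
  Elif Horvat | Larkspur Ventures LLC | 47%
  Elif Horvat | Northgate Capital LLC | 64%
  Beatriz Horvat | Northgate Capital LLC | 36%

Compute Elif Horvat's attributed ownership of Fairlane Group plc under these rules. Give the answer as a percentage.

By spousal attribution (R1), Elif Horvat is treated as also owning Beatriz Horvat's interest in Northgate Capital LLC, giving 64% + 36% = 100%.
By spousal attribution (R1), Elif Horvat is treated as also owning Beatriz Horvat's interest in Larkspur Ventures LLC, giving 47% + 53% = 100%.
Chain via Northgate Capital LLC → Ridgefield Holdings Ltd (R3): 100% × 24% × 77% = 18.48% of Fairlane Group plc.
Chain via Larkspur Ventures LLC → Wildmere Industries Corp. (R3): 100% × 67% × 12% = 8.04% of Fairlane Group plc.
Aggregating (R2): 18.48% + 8.04% = 26.52%.

26.52%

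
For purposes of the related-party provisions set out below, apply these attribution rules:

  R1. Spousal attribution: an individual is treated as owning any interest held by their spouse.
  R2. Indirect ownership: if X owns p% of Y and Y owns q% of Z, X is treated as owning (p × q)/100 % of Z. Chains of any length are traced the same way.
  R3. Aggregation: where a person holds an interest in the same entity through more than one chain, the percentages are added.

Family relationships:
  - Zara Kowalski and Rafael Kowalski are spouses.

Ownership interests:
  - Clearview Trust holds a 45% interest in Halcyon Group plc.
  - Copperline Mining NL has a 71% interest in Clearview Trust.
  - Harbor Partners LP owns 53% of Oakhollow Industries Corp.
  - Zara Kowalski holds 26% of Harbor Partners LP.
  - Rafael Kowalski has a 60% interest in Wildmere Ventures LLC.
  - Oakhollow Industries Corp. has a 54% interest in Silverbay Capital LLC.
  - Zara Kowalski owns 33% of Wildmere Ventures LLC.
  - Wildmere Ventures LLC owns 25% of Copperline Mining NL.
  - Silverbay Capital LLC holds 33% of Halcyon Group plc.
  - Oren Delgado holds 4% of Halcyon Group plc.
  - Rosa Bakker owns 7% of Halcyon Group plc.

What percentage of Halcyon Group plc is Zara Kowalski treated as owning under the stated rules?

By spousal attribution (R1), Zara Kowalski is treated as also owning Rafael Kowalski's interest in Wildmere Ventures LLC, giving 33% + 60% = 93%.
Chain via Harbor Partners LP → Oakhollow Industries Corp. → Silverbay Capital LLC (R2): 26% × 53% × 54% × 33% = 2.455596% of Halcyon Group plc.
Chain via Wildmere Ventures LLC → Copperline Mining NL → Clearview Trust (R2): 93% × 25% × 71% × 45% = 7.428375% of Halcyon Group plc.
Aggregating (R3): 2.455596% + 7.428375% = 9.883971%.

9.883971%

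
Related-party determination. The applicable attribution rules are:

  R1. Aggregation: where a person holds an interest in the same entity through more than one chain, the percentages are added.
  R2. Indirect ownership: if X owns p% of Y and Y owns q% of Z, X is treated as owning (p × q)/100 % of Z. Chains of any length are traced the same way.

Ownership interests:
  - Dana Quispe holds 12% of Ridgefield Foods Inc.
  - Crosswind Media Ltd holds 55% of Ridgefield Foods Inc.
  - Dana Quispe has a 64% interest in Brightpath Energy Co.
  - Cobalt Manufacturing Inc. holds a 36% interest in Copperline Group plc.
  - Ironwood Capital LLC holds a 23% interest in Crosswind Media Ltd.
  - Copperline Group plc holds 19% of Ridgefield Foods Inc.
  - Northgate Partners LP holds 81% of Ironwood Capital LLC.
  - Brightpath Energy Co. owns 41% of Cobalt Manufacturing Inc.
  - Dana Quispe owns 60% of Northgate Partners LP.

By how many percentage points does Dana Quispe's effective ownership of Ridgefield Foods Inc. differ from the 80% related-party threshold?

Chain via Brightpath Energy Co. → Cobalt Manufacturing Inc. → Copperline Group plc (R2): 64% × 41% × 36% × 19% = 1.794816% of Ridgefield Foods Inc.
Chain via Northgate Partners LP → Ironwood Capital LLC → Crosswind Media Ltd (R2): 60% × 81% × 23% × 55% = 6.1479% of Ridgefield Foods Inc.
Direct interest in Ridgefield Foods Inc: 12%.
Aggregating (R1): 1.794816% + 6.1479% + 12% = 19.942716%.
19.942716% falls short of the 80% threshold by 60.057284 percentage points.

60.057284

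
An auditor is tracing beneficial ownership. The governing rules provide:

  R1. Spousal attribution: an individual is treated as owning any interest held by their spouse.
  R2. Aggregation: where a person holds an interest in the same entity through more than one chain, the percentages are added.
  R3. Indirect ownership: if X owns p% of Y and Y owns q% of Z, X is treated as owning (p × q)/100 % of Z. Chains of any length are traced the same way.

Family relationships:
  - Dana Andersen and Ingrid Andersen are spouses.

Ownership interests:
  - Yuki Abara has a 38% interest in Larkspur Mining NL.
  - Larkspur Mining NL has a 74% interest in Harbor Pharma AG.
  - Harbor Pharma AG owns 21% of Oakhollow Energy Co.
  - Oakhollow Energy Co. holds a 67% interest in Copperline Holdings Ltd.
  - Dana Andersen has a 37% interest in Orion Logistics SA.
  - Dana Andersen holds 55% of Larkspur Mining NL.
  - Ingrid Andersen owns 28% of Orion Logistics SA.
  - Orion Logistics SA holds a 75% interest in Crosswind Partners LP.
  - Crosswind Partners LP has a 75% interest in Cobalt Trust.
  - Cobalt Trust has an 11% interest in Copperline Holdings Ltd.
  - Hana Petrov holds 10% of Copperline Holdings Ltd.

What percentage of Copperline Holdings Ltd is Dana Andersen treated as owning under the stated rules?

By spousal attribution (R1), Dana Andersen is treated as also owning Ingrid Andersen's interest in Orion Logistics SA, giving 37% + 28% = 65%.
Chain via Orion Logistics SA → Crosswind Partners LP → Cobalt Trust (R3): 65% × 75% × 75% × 11% = 4.021875% of Copperline Holdings Ltd.
Chain via Larkspur Mining NL → Harbor Pharma AG → Oakhollow Energy Co. (R3): 55% × 74% × 21% × 67% = 5.72649% of Copperline Holdings Ltd.
Aggregating (R2): 4.021875% + 5.72649% = 9.748365%.

9.748365%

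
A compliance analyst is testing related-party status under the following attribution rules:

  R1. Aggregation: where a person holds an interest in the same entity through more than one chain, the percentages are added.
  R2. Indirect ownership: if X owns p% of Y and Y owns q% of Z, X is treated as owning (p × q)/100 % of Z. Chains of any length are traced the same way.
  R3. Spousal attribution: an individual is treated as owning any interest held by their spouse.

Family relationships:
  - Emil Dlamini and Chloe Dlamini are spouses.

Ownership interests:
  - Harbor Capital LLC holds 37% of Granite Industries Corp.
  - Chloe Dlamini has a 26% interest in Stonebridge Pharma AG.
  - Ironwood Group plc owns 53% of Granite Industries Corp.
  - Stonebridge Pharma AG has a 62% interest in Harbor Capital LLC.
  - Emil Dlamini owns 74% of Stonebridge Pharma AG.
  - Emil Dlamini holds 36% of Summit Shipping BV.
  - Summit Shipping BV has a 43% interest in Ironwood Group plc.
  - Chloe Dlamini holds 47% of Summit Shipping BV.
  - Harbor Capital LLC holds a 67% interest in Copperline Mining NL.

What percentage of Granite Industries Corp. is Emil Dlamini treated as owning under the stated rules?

By spousal attribution (R3), Emil Dlamini is treated as also owning Chloe Dlamini's interest in Stonebridge Pharma AG, giving 74% + 26% = 100%.
By spousal attribution (R3), Emil Dlamini is treated as also owning Chloe Dlamini's interest in Summit Shipping BV, giving 36% + 47% = 83%.
Chain via Stonebridge Pharma AG → Harbor Capital LLC (R2): 100% × 62% × 37% = 22.94% of Granite Industries Corp.
Chain via Summit Shipping BV → Ironwood Group plc (R2): 83% × 43% × 53% = 18.9157% of Granite Industries Corp.
Aggregating (R1): 22.94% + 18.9157% = 41.8557%.

41.8557%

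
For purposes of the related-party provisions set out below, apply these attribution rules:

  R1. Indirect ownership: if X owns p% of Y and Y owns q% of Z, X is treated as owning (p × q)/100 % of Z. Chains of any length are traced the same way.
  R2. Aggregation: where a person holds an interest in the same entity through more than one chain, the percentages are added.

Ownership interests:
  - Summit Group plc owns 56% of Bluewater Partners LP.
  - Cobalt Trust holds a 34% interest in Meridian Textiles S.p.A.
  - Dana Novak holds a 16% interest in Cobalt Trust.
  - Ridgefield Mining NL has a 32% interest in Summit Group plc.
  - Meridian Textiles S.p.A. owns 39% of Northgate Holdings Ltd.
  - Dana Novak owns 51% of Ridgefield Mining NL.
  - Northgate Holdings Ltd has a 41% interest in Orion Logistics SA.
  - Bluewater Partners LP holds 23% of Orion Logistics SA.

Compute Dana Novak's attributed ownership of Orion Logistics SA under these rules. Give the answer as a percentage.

Chain via Ridgefield Mining NL → Summit Group plc → Bluewater Partners LP (R1): 51% × 32% × 56% × 23% = 2.102016% of Orion Logistics SA.
Chain via Cobalt Trust → Meridian Textiles S.p.A. → Northgate Holdings Ltd (R1): 16% × 34% × 39% × 41% = 0.869856% of Orion Logistics SA.
Aggregating (R2): 2.102016% + 0.869856% = 2.971872%.

2.971872%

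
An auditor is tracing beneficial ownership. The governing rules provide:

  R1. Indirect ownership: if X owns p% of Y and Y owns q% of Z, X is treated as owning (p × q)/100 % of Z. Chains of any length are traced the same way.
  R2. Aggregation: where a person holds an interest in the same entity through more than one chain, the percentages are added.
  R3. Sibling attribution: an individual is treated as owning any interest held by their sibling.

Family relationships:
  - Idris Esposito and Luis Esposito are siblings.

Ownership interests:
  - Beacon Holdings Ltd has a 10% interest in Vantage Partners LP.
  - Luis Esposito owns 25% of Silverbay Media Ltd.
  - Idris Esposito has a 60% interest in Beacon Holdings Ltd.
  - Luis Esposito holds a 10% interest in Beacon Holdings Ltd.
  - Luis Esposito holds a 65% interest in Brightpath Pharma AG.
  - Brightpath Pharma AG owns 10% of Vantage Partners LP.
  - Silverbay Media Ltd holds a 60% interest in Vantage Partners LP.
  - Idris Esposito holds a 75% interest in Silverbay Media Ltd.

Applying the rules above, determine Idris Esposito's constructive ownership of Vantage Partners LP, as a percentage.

73.5%

By sibling attribution (R3), Idris Esposito is treated as also owning Luis Esposito's interest in Silverbay Media Ltd, giving 75% + 25% = 100%.
By sibling attribution (R3), Idris Esposito is treated as also owning Luis Esposito's interest in Beacon Holdings Ltd, giving 60% + 10% = 70%.
By sibling attribution (R3), Idris Esposito is treated as owning Luis Esposito's 65% interest in Brightpath Pharma AG.
Chain via Silverbay Media Ltd (R1): 100% × 60% = 60% of Vantage Partners LP.
Chain via Beacon Holdings Ltd (R1): 70% × 10% = 7% of Vantage Partners LP.
Chain via Brightpath Pharma AG (R1): 65% × 10% = 6.5% of Vantage Partners LP.
Aggregating (R2): 60% + 7% + 6.5% = 73.5%.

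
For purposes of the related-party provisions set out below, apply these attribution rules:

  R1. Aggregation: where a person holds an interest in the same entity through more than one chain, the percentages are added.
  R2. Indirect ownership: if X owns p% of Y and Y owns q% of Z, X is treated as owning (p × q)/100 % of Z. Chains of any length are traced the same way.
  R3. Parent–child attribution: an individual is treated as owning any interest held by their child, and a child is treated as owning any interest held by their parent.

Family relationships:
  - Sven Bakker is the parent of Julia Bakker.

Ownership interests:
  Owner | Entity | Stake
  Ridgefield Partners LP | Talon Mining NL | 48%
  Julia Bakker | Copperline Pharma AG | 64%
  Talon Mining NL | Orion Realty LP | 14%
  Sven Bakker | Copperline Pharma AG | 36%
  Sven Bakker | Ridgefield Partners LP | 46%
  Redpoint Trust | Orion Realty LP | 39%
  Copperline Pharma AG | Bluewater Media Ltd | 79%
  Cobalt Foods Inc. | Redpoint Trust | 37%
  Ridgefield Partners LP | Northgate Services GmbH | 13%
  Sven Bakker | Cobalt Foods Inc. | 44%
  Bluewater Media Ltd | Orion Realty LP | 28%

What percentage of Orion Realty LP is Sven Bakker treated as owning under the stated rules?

By parent–child attribution (R3), Sven Bakker is treated as also owning Julia Bakker's interest in Copperline Pharma AG, giving 36% + 64% = 100%.
Chain via Copperline Pharma AG → Bluewater Media Ltd (R2): 100% × 79% × 28% = 22.12% of Orion Realty LP.
Chain via Ridgefield Partners LP → Talon Mining NL (R2): 46% × 48% × 14% = 3.0912% of Orion Realty LP.
Chain via Cobalt Foods Inc. → Redpoint Trust (R2): 44% × 37% × 39% = 6.3492% of Orion Realty LP.
Aggregating (R1): 22.12% + 3.0912% + 6.3492% = 31.5604%.

31.5604%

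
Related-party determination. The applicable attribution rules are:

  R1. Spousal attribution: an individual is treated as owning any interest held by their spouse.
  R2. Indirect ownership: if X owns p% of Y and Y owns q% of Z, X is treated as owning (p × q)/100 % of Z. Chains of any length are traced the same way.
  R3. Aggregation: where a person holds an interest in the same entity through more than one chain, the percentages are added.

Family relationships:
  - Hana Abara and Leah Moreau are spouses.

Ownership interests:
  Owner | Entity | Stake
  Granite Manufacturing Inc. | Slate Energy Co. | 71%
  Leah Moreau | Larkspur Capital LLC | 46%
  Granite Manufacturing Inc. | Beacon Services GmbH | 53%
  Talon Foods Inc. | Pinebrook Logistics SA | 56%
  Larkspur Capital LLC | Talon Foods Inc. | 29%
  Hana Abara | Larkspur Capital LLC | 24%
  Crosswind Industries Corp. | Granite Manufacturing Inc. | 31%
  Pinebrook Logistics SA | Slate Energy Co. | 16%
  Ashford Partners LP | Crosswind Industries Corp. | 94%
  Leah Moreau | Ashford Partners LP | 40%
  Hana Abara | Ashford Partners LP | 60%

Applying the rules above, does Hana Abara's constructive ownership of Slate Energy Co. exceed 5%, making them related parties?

By spousal attribution (R1), Hana Abara is treated as also owning Leah Moreau's interest in Ashford Partners LP, giving 60% + 40% = 100%.
By spousal attribution (R1), Hana Abara is treated as also owning Leah Moreau's interest in Larkspur Capital LLC, giving 24% + 46% = 70%.
Chain via Ashford Partners LP → Crosswind Industries Corp. → Granite Manufacturing Inc. (R2): 100% × 94% × 31% × 71% = 20.6894% of Slate Energy Co.
Chain via Larkspur Capital LLC → Talon Foods Inc. → Pinebrook Logistics SA (R2): 70% × 29% × 56% × 16% = 1.81888% of Slate Energy Co.
Aggregating (R3): 20.6894% + 1.81888% = 22.50828%.
22.50828% exceeds the 5% threshold, so Hana is a related party to Slate Energy Co.

Yes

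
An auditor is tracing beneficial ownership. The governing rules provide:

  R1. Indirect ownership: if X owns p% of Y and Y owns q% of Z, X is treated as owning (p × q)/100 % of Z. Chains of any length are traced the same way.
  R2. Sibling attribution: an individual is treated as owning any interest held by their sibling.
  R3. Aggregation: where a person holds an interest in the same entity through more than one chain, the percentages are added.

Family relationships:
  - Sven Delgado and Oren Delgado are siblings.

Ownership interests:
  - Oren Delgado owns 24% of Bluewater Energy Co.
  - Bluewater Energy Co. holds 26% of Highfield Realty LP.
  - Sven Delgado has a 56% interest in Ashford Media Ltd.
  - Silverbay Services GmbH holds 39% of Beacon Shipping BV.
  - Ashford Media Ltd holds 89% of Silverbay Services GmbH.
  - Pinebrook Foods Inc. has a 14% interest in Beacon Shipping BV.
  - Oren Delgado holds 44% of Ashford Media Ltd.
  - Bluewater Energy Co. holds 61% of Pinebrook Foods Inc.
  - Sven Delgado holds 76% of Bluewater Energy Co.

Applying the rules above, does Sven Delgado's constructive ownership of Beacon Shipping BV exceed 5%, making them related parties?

By sibling attribution (R2), Sven Delgado is treated as also owning Oren Delgado's interest in Bluewater Energy Co, giving 76% + 24% = 100%.
By sibling attribution (R2), Sven Delgado is treated as also owning Oren Delgado's interest in Ashford Media Ltd, giving 56% + 44% = 100%.
Chain via Bluewater Energy Co. → Pinebrook Foods Inc. (R1): 100% × 61% × 14% = 8.54% of Beacon Shipping BV.
Chain via Ashford Media Ltd → Silverbay Services GmbH (R1): 100% × 89% × 39% = 34.71% of Beacon Shipping BV.
Aggregating (R3): 8.54% + 34.71% = 43.25%.
43.25% exceeds the 5% threshold, so Sven is a related party to Beacon Shipping BV.

Yes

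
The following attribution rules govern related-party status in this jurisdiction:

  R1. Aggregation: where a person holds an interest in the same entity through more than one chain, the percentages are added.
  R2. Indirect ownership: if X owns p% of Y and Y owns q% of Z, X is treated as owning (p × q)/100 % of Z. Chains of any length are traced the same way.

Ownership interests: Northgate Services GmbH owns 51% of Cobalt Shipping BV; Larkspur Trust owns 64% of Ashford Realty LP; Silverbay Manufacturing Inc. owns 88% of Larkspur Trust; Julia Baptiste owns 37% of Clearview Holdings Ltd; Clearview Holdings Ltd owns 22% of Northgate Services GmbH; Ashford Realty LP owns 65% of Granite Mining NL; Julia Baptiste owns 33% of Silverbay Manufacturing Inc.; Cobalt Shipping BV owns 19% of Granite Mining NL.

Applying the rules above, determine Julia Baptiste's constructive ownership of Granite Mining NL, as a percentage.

Chain via Silverbay Manufacturing Inc. → Larkspur Trust → Ashford Realty LP (R2): 33% × 88% × 64% × 65% = 12.08064% of Granite Mining NL.
Chain via Clearview Holdings Ltd → Northgate Services GmbH → Cobalt Shipping BV (R2): 37% × 22% × 51% × 19% = 0.788766% of Granite Mining NL.
Aggregating (R1): 12.08064% + 0.788766% = 12.869406%.

12.869406%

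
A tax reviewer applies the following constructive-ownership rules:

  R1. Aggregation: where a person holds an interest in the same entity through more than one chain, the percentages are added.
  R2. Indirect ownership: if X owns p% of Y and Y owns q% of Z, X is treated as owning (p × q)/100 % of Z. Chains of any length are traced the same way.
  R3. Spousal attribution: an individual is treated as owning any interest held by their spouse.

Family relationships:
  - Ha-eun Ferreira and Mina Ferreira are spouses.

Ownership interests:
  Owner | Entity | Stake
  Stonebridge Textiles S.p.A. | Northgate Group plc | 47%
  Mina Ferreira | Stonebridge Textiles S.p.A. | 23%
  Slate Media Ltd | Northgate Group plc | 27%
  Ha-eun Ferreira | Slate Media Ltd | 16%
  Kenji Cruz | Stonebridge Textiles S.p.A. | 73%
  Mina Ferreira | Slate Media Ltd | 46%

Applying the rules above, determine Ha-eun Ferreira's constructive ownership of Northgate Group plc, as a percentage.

27.55%

By spousal attribution (R3), Ha-eun Ferreira is treated as also owning Mina Ferreira's interest in Slate Media Ltd, giving 16% + 46% = 62%.
By spousal attribution (R3), Ha-eun Ferreira is treated as owning Mina Ferreira's 23% interest in Stonebridge Textiles S.p.A.
Chain via Slate Media Ltd (R2): 62% × 27% = 16.74% of Northgate Group plc.
Chain via Stonebridge Textiles S.p.A. (R2): 23% × 47% = 10.81% of Northgate Group plc.
Aggregating (R1): 16.74% + 10.81% = 27.55%.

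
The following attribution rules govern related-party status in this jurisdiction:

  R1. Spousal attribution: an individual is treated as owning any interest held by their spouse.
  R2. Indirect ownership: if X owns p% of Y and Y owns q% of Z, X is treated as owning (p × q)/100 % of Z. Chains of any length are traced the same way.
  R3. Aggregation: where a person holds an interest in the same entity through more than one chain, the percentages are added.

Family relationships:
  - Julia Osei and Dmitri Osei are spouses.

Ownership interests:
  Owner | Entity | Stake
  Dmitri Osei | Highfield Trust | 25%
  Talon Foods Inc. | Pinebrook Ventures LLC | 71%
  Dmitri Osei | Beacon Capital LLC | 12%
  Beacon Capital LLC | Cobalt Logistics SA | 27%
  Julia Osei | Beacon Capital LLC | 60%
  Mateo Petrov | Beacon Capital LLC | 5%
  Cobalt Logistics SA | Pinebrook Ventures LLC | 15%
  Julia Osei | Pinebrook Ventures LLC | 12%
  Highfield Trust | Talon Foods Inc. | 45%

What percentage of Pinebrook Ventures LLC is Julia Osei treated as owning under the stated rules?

By spousal attribution (R1), Julia Osei is treated as also owning Dmitri Osei's interest in Beacon Capital LLC, giving 60% + 12% = 72%.
By spousal attribution (R1), Julia Osei is treated as owning Dmitri Osei's 25% interest in Highfield Trust.
Chain via Beacon Capital LLC → Cobalt Logistics SA (R2): 72% × 27% × 15% = 2.916% of Pinebrook Ventures LLC.
Direct interest in Pinebrook Ventures LLC: 12%.
Chain via Highfield Trust → Talon Foods Inc. (R2): 25% × 45% × 71% = 7.9875% of Pinebrook Ventures LLC.
Aggregating (R3): 2.916% + 12% + 7.9875% = 22.9035%.

22.9035%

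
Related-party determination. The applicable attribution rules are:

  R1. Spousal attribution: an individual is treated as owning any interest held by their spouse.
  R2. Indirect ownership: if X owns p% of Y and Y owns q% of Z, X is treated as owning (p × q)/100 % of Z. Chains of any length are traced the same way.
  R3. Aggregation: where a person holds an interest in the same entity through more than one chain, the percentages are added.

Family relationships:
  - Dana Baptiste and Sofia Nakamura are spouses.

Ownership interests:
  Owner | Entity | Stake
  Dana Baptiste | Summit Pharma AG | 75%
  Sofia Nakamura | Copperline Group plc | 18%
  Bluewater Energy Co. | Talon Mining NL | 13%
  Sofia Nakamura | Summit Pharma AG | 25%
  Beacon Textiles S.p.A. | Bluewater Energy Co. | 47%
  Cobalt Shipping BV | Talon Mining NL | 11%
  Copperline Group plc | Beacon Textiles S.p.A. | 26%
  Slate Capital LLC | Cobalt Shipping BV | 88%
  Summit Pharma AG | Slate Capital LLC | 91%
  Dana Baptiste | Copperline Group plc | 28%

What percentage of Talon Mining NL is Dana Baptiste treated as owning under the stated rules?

9.539556%

By spousal attribution (R1), Dana Baptiste is treated as also owning Sofia Nakamura's interest in Summit Pharma AG, giving 75% + 25% = 100%.
By spousal attribution (R1), Dana Baptiste is treated as also owning Sofia Nakamura's interest in Copperline Group plc, giving 28% + 18% = 46%.
Chain via Summit Pharma AG → Slate Capital LLC → Cobalt Shipping BV (R2): 100% × 91% × 88% × 11% = 8.8088% of Talon Mining NL.
Chain via Copperline Group plc → Beacon Textiles S.p.A. → Bluewater Energy Co. (R2): 46% × 26% × 47% × 13% = 0.730756% of Talon Mining NL.
Aggregating (R3): 8.8088% + 0.730756% = 9.539556%.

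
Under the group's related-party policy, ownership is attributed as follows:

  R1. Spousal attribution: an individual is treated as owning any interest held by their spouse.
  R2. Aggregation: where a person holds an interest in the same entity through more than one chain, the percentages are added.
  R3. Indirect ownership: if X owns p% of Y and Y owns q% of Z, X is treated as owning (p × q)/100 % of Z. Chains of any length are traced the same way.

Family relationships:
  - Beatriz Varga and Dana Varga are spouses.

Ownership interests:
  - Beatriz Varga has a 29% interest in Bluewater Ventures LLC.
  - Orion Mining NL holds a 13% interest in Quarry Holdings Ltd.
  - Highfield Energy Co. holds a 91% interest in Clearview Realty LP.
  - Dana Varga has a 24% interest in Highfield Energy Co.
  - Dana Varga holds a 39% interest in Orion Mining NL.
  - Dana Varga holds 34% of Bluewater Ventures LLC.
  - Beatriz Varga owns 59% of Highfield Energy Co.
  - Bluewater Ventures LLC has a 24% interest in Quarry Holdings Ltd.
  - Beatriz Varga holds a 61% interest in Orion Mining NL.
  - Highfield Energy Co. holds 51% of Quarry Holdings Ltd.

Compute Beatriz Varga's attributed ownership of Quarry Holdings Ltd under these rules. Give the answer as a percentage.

By spousal attribution (R1), Beatriz Varga is treated as also owning Dana Varga's interest in Highfield Energy Co, giving 59% + 24% = 83%.
By spousal attribution (R1), Beatriz Varga is treated as also owning Dana Varga's interest in Orion Mining NL, giving 61% + 39% = 100%.
By spousal attribution (R1), Beatriz Varga is treated as also owning Dana Varga's interest in Bluewater Ventures LLC, giving 29% + 34% = 63%.
Chain via Highfield Energy Co. (R3): 83% × 51% = 42.33% of Quarry Holdings Ltd.
Chain via Orion Mining NL (R3): 100% × 13% = 13% of Quarry Holdings Ltd.
Chain via Bluewater Ventures LLC (R3): 63% × 24% = 15.12% of Quarry Holdings Ltd.
Aggregating (R2): 42.33% + 13% + 15.12% = 70.45%.

70.45%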